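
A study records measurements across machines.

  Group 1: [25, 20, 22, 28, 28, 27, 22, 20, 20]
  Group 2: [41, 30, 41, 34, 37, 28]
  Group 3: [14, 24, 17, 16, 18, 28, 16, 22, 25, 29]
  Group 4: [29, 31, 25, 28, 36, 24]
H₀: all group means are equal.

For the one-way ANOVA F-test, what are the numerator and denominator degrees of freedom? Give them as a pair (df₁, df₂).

degrees of freedom = [3, 27]

k = 4 groups, N = 31 total
df = (k−1, N−k) = (4−1, 31−4) = (3, 27)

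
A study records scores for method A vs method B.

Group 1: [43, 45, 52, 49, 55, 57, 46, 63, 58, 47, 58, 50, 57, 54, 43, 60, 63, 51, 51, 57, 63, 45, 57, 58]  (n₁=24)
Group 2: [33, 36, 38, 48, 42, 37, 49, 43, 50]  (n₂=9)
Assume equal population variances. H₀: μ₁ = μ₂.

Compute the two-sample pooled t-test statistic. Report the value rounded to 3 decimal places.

test statistic = 4.702

x̄₁=53.417, s₁=6.379, n₁=24
x̄₂=41.778, s₂=6.200, n₂=9
s_p² = [23·6.379² + 8·6.200²]/31 = 40.1093
SE = √(s_p²·(1/24+1/9)) = 2.4754
t = (53.417−41.778)/2.4754 = 4.7017
df = 31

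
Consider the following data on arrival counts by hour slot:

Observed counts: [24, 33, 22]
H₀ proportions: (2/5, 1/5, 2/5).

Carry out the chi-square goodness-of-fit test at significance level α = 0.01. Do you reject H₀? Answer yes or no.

reject H₀: yes

n = 79; E_i = n·p_i = [31.60, 15.80, 31.60]
χ² = (24−31.60)²/31.60 + (33−15.80)²/15.80 + (22−31.60)²/31.60 = 23.4684
df = 2
p-value (upper-tail) = 0.00001
At α=0.01: p < α → reject H₀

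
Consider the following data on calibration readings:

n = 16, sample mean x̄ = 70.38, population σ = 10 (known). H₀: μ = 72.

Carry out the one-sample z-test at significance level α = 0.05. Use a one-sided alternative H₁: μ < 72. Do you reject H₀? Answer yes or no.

SE = σ/√n = 10/√16 = 2.5000
z = (x̄−μ₀)/SE = (70.38−72)/2.5000 = -0.6480
p-value (one-sided, H₁ less) = 0.25849
At α=0.05: p ≥ α → fail to reject H₀

reject H₀: no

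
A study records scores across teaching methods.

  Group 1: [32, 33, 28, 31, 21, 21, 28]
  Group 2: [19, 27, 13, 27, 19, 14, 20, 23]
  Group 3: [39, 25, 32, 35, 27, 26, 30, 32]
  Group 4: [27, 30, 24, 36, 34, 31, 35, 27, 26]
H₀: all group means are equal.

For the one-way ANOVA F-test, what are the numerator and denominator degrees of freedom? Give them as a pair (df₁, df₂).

k = 4 groups, N = 32 total
df = (k−1, N−k) = (4−1, 32−4) = (3, 28)

degrees of freedom = [3, 28]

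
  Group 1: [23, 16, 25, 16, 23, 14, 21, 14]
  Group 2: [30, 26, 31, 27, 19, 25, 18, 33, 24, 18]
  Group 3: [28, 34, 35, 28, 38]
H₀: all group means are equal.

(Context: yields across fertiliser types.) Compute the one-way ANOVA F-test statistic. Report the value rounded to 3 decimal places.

test statistic = 11.844

Group means [19.00, 25.10, 32.60], grand mean 24.609
SSB = Σnᵢ(x̄ᵢ−x̄)² = 573.378; SSW = ΣΣ(x−x̄ᵢ)² = 484.100
MSB = 573.378/2 = 286.6891; MSW = 484.100/20 = 24.2050
F = MSB/MSW = 11.8442
df = (2, 20)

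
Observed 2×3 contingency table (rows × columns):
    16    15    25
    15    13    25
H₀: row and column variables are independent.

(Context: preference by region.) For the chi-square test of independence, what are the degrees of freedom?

degrees of freedom = 2

df = (r−1)(c−1) = (2−1)·(3−1) = 2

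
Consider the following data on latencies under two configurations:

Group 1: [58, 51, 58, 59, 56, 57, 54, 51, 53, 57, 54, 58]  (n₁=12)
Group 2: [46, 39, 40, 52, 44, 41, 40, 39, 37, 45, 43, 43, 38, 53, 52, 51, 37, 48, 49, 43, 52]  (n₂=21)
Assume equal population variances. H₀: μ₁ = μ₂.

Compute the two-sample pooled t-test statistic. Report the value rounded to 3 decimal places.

x̄₁=55.500, s₁=2.812, n₁=12
x̄₂=44.381, s₂=5.445, n₂=21
s_p² = [11·2.812² + 20·5.445²]/31 = 21.9339
SE = √(s_p²·(1/12+1/21)) = 1.6948
t = (55.500−44.381)/1.6948 = 6.5607
df = 31

test statistic = 6.561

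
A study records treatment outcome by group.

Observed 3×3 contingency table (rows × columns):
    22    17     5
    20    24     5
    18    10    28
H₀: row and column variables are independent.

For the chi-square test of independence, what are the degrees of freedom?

df = (r−1)(c−1) = (3−1)·(3−1) = 4

degrees of freedom = 4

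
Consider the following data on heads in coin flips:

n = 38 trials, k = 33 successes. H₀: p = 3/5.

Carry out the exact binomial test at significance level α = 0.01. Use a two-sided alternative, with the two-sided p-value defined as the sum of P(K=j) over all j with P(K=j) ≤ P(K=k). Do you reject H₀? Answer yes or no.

Exact binomial: n=38, k=33, p₀=3/5=0.6000
P(X=j) = C(n,j)·p₀^j·(1−p₀)^(n−j); p = Σ P(X=j) over j with P(X=j) ≤ P(X=33)
p-value (two-sided) = 0.00042
At α=0.01: p < α → reject H₀

reject H₀: yes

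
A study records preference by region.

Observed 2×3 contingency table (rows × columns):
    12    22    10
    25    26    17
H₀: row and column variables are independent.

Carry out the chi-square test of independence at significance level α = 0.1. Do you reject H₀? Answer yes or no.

reject H₀: no

Row totals [44, 68], col totals [37, 48, 27], n=112
χ² = (12−14.54)²/14.54 + (22−18.86)²/18.86 + (10−10.61)²/10.61 + (25−22.46)²/22.46 + (26−29.14)²/29.14 + (17−16.39)²/16.39 = 1.6486
df = 2
p-value (upper-tail) = 0.43855
At α=0.1: p ≥ α → fail to reject H₀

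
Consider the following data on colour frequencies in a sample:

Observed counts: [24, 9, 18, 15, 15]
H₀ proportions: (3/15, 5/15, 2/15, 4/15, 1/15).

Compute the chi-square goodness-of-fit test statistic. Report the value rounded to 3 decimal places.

test statistic = 39.639

n = 81; E_i = n·p_i = [16.20, 27.00, 10.80, 21.60, 5.40]
χ² = (24−16.20)²/16.20 + (9−27.00)²/27.00 + (18−10.80)²/10.80 + (15−21.60)²/21.60 + (15−5.40)²/5.40 = 39.6389
df = 4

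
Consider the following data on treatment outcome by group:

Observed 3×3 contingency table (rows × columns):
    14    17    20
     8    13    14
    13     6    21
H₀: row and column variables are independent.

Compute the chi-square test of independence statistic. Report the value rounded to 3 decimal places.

test statistic = 5.566

Row totals [51, 35, 40], col totals [35, 36, 55], n=126
χ² = (14−14.17)²/14.17 + (17−14.57)²/14.57 + (20−22.26)²/22.26 + (8−9.72)²/9.72 + (13−10.00)²/10.00 + (14−15.28)²/15.28 + (13−11.11)²/11.11 + (6−11.43)²/11.43 + (21−17.46)²/17.46 = 5.5658
df = 4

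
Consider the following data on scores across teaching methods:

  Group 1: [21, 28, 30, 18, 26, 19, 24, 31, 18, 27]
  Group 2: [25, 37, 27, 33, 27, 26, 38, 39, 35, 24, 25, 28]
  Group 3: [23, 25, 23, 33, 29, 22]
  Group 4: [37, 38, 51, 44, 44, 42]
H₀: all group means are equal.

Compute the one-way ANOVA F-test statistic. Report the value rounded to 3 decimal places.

Group means [24.20, 30.33, 25.83, 42.67], grand mean 29.912
SSB = Σnᵢ(x̄ᵢ−x̄)² = 1404.302; SSW = ΣΣ(x−x̄ᵢ)² = 790.433
MSB = 1404.302/3 = 468.1007; MSW = 790.433/30 = 26.3478
F = MSB/MSW = 17.7662
df = (3, 30)

test statistic = 17.766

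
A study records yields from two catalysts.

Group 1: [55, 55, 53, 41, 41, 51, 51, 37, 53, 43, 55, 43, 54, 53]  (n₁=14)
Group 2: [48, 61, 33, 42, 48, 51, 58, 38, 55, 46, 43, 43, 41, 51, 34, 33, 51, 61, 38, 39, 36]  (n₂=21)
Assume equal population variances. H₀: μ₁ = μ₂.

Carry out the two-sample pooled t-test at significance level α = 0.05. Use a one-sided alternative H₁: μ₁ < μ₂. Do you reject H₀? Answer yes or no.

reject H₀: no

x̄₁=48.929, s₁=6.403, n₁=14
x̄₂=45.238, s₂=8.843, n₂=21
s_p² = [13·6.403² + 20·8.843²]/33 = 63.5375
SE = √(s_p²·(1/14+1/21)) = 2.7503
t = (48.929−45.238)/2.7503 = 1.3419
df = 33
p-value (one-sided, H₁ less) = 0.90560
At α=0.05: p ≥ α → fail to reject H₀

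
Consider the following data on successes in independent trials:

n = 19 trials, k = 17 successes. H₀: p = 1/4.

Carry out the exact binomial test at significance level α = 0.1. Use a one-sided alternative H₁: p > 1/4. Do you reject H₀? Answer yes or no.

Exact binomial: n=19, k=17, p₀=1/4=0.2500
P(X≥17) from Σ C(n,i)·p₀^i·(1−p₀)^(n−i)
p-value (one-sided, H₁ greater) = 0.00000
At α=0.1: p < α → reject H₀

reject H₀: yes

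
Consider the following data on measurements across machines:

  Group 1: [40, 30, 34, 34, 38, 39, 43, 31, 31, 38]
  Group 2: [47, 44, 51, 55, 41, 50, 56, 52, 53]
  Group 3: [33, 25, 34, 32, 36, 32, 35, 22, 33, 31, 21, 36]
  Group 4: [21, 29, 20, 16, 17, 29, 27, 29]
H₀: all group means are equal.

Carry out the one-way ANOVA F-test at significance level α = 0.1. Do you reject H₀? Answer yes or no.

Group means [35.80, 49.89, 30.83, 23.50], grand mean 35.000
SSB = Σnᵢ(x̄ᵢ−x̄)² = 3267.844; SSW = ΣΣ(x−x̄ᵢ)² = 898.156
MSB = 3267.844/3 = 1089.2815; MSW = 898.156/35 = 25.6616
F = MSB/MSW = 42.4479
df = (3, 35)
p-value (upper-tail) = 0.00000
At α=0.1: p < α → reject H₀

reject H₀: yes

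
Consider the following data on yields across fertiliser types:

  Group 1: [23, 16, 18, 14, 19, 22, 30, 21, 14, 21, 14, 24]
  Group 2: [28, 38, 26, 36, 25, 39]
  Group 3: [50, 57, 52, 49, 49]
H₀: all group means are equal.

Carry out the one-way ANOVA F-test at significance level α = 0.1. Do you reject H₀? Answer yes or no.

Group means [19.67, 32.00, 51.40], grand mean 29.783
SSB = Σnᵢ(x̄ᵢ−x̄)² = 3594.046; SSW = ΣΣ(x−x̄ᵢ)² = 505.867
MSB = 3594.046/2 = 1797.0232; MSW = 505.867/20 = 25.2933
F = MSB/MSW = 71.0473
df = (2, 20)
p-value (upper-tail) = 0.00000
At α=0.1: p < α → reject H₀

reject H₀: yes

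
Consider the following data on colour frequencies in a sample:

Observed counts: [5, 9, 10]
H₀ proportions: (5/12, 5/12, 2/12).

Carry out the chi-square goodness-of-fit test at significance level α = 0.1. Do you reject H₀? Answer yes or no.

reject H₀: yes

n = 24; E_i = n·p_i = [10.00, 10.00, 4.00]
χ² = (5−10.00)²/10.00 + (9−10.00)²/10.00 + (10−4.00)²/4.00 = 11.6000
df = 2
p-value (upper-tail) = 0.00303
At α=0.1: p < α → reject H₀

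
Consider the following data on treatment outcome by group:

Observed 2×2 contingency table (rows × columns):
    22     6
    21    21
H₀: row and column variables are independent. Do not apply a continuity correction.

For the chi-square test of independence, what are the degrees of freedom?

df = (r−1)(c−1) = (2−1)·(2−1) = 1

degrees of freedom = 1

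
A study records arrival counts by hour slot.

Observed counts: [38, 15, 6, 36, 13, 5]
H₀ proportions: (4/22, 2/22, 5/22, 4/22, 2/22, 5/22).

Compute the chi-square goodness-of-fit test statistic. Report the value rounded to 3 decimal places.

test statistic = 61.092

n = 113; E_i = n·p_i = [20.55, 10.27, 25.68, 20.55, 10.27, 25.68]
χ² = (38−20.55)²/20.55 + (15−10.27)²/10.27 + (6−25.68)²/25.68 + (36−20.55)²/20.55 + (13−10.27)²/10.27 + (5−25.68)²/25.68 = 61.0920
df = 5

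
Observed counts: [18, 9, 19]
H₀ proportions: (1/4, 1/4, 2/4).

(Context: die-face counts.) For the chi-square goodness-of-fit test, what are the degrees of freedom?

degrees of freedom = 2

df = k − 1 = 3 − 1 = 2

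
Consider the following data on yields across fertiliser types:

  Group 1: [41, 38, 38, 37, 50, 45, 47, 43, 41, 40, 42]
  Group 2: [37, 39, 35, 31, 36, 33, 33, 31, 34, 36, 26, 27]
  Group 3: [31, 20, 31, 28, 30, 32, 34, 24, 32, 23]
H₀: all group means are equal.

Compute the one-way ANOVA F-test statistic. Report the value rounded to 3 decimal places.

test statistic = 28.692

Group means [42.00, 33.17, 28.50], grand mean 34.697
SSB = Σnᵢ(x̄ᵢ−x̄)² = 998.803; SSW = ΣΣ(x−x̄ᵢ)² = 522.167
MSB = 998.803/2 = 499.4015; MSW = 522.167/30 = 17.4056
F = MSB/MSW = 28.6921
df = (2, 30)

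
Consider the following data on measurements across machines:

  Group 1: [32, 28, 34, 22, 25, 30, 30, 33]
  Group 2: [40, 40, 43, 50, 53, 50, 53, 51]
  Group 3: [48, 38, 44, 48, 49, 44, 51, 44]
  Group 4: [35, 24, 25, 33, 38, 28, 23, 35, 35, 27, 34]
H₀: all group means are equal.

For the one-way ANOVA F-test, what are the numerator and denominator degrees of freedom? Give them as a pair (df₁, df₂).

degrees of freedom = [3, 31]

k = 4 groups, N = 35 total
df = (k−1, N−k) = (4−1, 35−4) = (3, 31)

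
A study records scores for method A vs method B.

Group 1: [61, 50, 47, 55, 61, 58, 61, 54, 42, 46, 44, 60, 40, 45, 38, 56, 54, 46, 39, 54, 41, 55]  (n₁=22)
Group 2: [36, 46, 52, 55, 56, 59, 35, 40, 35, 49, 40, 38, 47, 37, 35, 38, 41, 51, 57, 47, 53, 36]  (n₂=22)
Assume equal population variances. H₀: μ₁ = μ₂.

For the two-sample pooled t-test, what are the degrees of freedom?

degrees of freedom = 42

df = n₁ + n₂ − 2 = 22 + 22 − 2 = 42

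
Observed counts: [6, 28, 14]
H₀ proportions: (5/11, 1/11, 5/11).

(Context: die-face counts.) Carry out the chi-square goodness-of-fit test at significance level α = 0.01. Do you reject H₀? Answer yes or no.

reject H₀: yes

n = 48; E_i = n·p_i = [21.82, 4.36, 21.82]
χ² = (6−21.82)²/21.82 + (28−4.36)²/4.36 + (14−21.82)²/21.82 = 142.3000
df = 2
p-value (upper-tail) = 0.00000
At α=0.01: p < α → reject H₀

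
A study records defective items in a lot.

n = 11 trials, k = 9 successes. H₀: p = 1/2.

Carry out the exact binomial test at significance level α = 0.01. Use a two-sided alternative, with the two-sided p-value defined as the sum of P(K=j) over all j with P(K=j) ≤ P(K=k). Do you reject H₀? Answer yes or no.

Exact binomial: n=11, k=9, p₀=1/2=0.5000
P(X=j) = C(n,j)·p₀^j·(1−p₀)^(n−j); p = Σ P(X=j) over j with P(X=j) ≤ P(X=9)
p-value (two-sided) = 0.06543
At α=0.01: p ≥ α → fail to reject H₀

reject H₀: no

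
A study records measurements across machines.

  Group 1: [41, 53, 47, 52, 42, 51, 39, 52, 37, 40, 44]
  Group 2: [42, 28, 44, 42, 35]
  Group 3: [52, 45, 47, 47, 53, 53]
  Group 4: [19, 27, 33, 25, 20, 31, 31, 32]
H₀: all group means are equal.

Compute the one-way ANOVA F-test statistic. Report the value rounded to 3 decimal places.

Group means [45.27, 38.20, 49.50, 27.25], grand mean 40.133
SSB = Σnᵢ(x̄ᵢ−x̄)² = 2163.485; SSW = ΣΣ(x−x̄ᵢ)² = 801.982
MSB = 2163.485/3 = 721.1616; MSW = 801.982/26 = 30.8455
F = MSB/MSW = 23.3798
df = (3, 26)

test statistic = 23.380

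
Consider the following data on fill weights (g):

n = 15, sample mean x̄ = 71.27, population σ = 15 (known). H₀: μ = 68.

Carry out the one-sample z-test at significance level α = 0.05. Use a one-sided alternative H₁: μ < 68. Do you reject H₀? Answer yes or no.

reject H₀: no

SE = σ/√n = 15/√15 = 3.8730
z = (x̄−μ₀)/SE = (71.27−68)/3.8730 = 0.8443
p-value (one-sided, H₁ less) = 0.80075
At α=0.05: p ≥ α → fail to reject H₀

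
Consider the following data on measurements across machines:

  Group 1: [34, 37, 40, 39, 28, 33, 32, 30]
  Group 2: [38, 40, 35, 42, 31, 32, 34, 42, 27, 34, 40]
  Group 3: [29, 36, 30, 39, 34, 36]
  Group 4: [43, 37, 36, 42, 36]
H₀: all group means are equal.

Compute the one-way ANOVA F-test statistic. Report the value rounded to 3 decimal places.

Group means [34.12, 35.91, 34.00, 38.80], grand mean 35.533
SSB = Σnᵢ(x̄ᵢ−x̄)² = 84.883; SSW = ΣΣ(x−x̄ᵢ)² = 486.584
MSB = 84.883/3 = 28.2942; MSW = 486.584/26 = 18.7148
F = MSB/MSW = 1.5119
df = (3, 26)

test statistic = 1.512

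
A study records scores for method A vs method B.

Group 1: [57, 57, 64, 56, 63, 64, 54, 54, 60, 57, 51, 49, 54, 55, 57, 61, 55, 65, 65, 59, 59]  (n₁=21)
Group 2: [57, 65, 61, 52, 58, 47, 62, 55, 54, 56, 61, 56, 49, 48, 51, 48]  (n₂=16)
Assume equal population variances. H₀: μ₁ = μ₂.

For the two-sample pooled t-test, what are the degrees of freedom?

degrees of freedom = 35

df = n₁ + n₂ − 2 = 21 + 16 − 2 = 35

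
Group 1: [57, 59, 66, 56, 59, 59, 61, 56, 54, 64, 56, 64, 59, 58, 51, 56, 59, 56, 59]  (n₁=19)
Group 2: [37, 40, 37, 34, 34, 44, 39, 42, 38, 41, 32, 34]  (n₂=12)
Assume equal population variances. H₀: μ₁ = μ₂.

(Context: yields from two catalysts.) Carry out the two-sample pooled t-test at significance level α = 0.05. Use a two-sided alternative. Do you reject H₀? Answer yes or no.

x̄₁=58.368, s₁=3.609, n₁=19
x̄₂=37.667, s₂=3.701, n₂=12
s_p² = [18·3.609² + 11·3.701²]/29 = 13.2789
SE = √(s_p²·(1/19+1/12)) = 1.3437
t = (58.368−37.667)/1.3437 = 15.4068
df = 29
p-value (two-sided) = 0.00000
At α=0.05: p < α → reject H₀

reject H₀: yes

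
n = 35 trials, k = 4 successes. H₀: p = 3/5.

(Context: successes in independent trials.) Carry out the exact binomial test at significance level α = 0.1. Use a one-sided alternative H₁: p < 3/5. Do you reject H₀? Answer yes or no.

Exact binomial: n=35, k=4, p₀=3/5=0.6000
P(X≤4) from Σ C(n,i)·p₀^i·(1−p₀)^(n−i)
p-value (one-sided, H₁ less) = 0.00000
At α=0.1: p < α → reject H₀

reject H₀: yes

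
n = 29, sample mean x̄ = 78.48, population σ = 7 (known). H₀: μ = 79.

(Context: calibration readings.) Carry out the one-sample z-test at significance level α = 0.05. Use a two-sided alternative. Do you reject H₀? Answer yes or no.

SE = σ/√n = 7/√29 = 1.2999
z = (x̄−μ₀)/SE = (78.48−79)/1.2999 = -0.4000
p-value (two-sided) = 0.68913
At α=0.05: p ≥ α → fail to reject H₀

reject H₀: no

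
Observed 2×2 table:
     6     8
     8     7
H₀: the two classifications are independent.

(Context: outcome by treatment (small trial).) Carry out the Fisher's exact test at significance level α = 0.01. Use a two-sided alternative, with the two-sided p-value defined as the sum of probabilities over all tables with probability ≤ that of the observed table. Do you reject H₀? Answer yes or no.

Margins: r₁=14, r₂=15, c₁=14, c₂=15, n=29
p_obs = C(14,6)·C(15,8)/C(29,14); sum pmf over tables with pmf ≤ p_obs
p-value (two-sided) = 0.71525
At α=0.01: p ≥ α → fail to reject H₀

reject H₀: no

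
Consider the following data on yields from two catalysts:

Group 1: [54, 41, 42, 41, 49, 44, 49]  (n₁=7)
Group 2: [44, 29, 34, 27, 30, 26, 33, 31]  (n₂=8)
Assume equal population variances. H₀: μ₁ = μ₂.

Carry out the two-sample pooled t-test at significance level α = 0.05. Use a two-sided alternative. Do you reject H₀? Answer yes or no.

reject H₀: yes

x̄₁=45.714, s₁=5.024, n₁=7
x̄₂=31.750, s₂=5.651, n₂=8
s_p² = [6·5.024² + 7·5.651²]/13 = 28.8407
SE = √(s_p²·(1/7+1/8)) = 2.7794
t = (45.714−31.750)/2.7794 = 5.0242
df = 13
p-value (two-sided) = 0.00023
At α=0.05: p < α → reject H₀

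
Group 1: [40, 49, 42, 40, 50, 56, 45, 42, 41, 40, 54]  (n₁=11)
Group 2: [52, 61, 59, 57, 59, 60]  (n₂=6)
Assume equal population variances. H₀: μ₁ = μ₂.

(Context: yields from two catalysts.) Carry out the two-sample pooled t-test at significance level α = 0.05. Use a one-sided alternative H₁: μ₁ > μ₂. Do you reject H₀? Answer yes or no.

reject H₀: no

x̄₁=45.364, s₁=5.921, n₁=11
x̄₂=58.000, s₂=3.225, n₂=6
s_p² = [10·5.921² + 5·3.225²]/15 = 26.8364
SE = √(s_p²·(1/11+1/6)) = 2.6291
t = (45.364−58.000)/2.6291 = -4.8063
df = 15
p-value (one-sided, H₁ greater) = 0.99988
At α=0.05: p ≥ α → fail to reject H₀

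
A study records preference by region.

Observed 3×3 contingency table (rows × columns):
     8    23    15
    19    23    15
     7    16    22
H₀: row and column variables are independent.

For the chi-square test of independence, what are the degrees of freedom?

df = (r−1)(c−1) = (3−1)·(3−1) = 4

degrees of freedom = 4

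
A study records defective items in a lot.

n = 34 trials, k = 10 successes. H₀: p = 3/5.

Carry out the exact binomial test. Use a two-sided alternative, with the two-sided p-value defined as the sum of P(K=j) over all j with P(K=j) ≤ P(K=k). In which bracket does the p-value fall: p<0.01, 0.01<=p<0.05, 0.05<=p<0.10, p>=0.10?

p-value bracket: p<0.01

Exact binomial: n=34, k=10, p₀=3/5=0.6000
P(X=j) = C(n,j)·p₀^j·(1−p₀)^(n−j); p = Σ P(X=j) over j with P(X=j) ≤ P(X=10)
p-value (two-sided) = 0.00036
→ bracket: p<0.01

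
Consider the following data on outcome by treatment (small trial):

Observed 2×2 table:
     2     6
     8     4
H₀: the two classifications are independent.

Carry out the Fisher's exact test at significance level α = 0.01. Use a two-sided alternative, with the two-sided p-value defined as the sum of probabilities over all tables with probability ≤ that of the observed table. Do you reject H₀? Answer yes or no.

reject H₀: no

Margins: r₁=8, r₂=12, c₁=10, c₂=10, n=20
p_obs = C(8,2)·C(12,8)/C(20,10); sum pmf over tables with pmf ≤ p_obs
p-value (two-sided) = 0.16980
At α=0.01: p ≥ α → fail to reject H₀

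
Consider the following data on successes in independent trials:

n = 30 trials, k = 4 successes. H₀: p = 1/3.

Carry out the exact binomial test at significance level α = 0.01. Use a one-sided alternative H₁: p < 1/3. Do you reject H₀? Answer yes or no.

reject H₀: no

Exact binomial: n=30, k=4, p₀=1/3=0.3333
P(X≤4) from Σ C(n,i)·p₀^i·(1−p₀)^(n−i)
p-value (one-sided, H₁ less) = 0.01223
At α=0.01: p ≥ α → fail to reject H₀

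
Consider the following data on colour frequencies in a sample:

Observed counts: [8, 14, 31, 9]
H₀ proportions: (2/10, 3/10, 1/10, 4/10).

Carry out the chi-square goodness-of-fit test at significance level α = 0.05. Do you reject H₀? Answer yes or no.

n = 62; E_i = n·p_i = [12.40, 18.60, 6.20, 24.80]
χ² = (8−12.40)²/12.40 + (14−18.60)²/18.60 + (31−6.20)²/6.20 + (9−24.80)²/24.80 = 111.9651
df = 3
p-value (upper-tail) = 0.00000
At α=0.05: p < α → reject H₀

reject H₀: yes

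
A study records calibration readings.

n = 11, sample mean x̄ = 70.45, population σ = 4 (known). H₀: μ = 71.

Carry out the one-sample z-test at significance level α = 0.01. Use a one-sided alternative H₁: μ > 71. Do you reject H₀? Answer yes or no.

SE = σ/√n = 4/√11 = 1.2060
z = (x̄−μ₀)/SE = (70.45−71)/1.2060 = -0.4560
p-value (one-sided, H₁ greater) = 0.67582
At α=0.01: p ≥ α → fail to reject H₀

reject H₀: no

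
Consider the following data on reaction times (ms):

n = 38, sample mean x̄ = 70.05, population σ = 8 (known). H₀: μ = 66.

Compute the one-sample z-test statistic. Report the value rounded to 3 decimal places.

test statistic = 3.121

SE = σ/√n = 8/√38 = 1.2978
z = (x̄−μ₀)/SE = (70.05−66)/1.2978 = 3.1207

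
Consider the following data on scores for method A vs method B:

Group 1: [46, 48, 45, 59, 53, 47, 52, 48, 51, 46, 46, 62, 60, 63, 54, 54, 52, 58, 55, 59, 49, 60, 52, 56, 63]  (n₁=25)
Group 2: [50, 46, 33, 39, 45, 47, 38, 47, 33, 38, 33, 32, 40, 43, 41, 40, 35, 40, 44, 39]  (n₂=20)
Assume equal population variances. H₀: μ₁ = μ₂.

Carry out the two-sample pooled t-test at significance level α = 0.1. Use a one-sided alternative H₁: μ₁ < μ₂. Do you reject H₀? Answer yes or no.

reject H₀: no

x̄₁=53.520, s₁=5.789, n₁=25
x̄₂=40.150, s₂=5.284, n₂=20
s_p² = [24·5.789² + 19·5.284²]/43 = 31.0416
SE = √(s_p²·(1/25+1/20)) = 1.6715
t = (53.520−40.150)/1.6715 = 7.9990
df = 43
p-value (one-sided, H₁ less) = 1.00000
At α=0.1: p ≥ α → fail to reject H₀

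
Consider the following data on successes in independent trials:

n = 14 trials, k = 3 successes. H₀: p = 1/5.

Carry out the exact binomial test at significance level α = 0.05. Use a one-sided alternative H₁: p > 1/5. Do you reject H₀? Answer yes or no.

Exact binomial: n=14, k=3, p₀=1/5=0.2000
P(X≥3) from Σ C(n,i)·p₀^i·(1−p₀)^(n−i)
p-value (one-sided, H₁ greater) = 0.55195
At α=0.05: p ≥ α → fail to reject H₀

reject H₀: no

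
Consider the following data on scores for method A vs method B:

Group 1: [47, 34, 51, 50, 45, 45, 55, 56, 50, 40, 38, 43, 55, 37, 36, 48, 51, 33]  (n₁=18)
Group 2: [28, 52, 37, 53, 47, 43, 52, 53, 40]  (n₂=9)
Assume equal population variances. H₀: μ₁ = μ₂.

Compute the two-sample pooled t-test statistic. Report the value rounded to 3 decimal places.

test statistic = 0.069

x̄₁=45.222, s₁=7.448, n₁=18
x̄₂=45.000, s₂=8.746, n₂=9
s_p² = [17·7.448² + 8·8.746²]/25 = 62.2044
SE = √(s_p²·(1/18+1/9)) = 3.2198
t = (45.222−45.000)/3.2198 = 0.0690
df = 25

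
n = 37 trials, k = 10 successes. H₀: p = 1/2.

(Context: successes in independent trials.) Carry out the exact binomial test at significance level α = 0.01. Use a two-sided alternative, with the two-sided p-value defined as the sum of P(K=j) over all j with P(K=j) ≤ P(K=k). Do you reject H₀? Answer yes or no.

Exact binomial: n=37, k=10, p₀=1/2=0.5000
P(X=j) = C(n,j)·p₀^j·(1−p₀)^(n−j); p = Σ P(X=j) over j with P(X=j) ≤ P(X=10)
p-value (two-sided) = 0.00763
At α=0.01: p < α → reject H₀

reject H₀: yes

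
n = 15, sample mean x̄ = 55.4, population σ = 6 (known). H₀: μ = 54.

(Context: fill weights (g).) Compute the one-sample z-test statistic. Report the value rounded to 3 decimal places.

test statistic = 0.904

SE = σ/√n = 6/√15 = 1.5492
z = (x̄−μ₀)/SE = (55.4−54)/1.5492 = 0.9037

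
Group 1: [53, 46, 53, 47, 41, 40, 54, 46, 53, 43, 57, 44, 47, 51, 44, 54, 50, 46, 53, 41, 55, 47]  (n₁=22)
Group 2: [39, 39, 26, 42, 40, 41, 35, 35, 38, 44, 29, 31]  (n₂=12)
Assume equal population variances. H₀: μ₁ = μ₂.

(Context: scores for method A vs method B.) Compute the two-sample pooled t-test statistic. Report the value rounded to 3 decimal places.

x̄₁=48.409, s₁=5.096, n₁=22
x̄₂=36.583, s₂=5.518, n₂=12
s_p² = [21·5.096² + 11·5.518²]/32 = 27.5073
SE = √(s_p²·(1/22+1/12)) = 1.8822
t = (48.409−36.583)/1.8822 = 6.2830
df = 32

test statistic = 6.283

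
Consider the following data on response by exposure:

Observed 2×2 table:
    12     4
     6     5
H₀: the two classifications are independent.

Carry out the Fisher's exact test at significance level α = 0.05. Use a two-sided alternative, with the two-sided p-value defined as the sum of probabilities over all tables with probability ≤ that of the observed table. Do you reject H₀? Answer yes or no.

reject H₀: no

Margins: r₁=16, r₂=11, c₁=18, c₂=9, n=27
p_obs = C(16,12)·C(11,6)/C(27,18); sum pmf over tables with pmf ≤ p_obs
p-value (two-sided) = 0.41053
At α=0.05: p ≥ α → fail to reject H₀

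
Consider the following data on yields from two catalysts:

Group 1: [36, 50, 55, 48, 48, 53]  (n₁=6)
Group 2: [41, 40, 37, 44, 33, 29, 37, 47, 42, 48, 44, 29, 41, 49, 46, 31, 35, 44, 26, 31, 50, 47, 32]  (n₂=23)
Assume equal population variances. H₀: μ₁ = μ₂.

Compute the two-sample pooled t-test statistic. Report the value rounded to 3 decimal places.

test statistic = 2.751

x̄₁=48.333, s₁=6.653, n₁=6
x̄₂=39.261, s₂=7.313, n₂=23
s_p² = [5·6.653² + 22·7.313²]/27 = 51.7692
SE = √(s_p²·(1/6+1/23)) = 3.2983
t = (48.333−39.261)/3.2983 = 2.7506
df = 27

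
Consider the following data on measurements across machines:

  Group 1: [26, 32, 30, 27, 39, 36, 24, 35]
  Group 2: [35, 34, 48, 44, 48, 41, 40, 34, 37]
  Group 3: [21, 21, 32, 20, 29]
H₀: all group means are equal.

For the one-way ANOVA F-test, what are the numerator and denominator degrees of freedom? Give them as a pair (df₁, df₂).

k = 3 groups, N = 22 total
df = (k−1, N−k) = (3−1, 22−3) = (2, 19)

degrees of freedom = [2, 19]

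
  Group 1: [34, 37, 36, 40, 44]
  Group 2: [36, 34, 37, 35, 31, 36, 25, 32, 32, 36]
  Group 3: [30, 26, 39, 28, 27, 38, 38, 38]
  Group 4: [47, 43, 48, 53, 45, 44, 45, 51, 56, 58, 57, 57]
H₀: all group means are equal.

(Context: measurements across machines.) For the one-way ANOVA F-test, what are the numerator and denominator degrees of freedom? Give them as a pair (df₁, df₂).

degrees of freedom = [3, 31]

k = 4 groups, N = 35 total
df = (k−1, N−k) = (4−1, 35−4) = (3, 31)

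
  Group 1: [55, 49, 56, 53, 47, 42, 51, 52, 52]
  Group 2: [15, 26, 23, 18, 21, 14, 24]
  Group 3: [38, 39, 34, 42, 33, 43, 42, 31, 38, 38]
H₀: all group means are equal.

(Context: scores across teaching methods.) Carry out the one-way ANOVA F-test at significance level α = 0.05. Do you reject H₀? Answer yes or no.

reject H₀: yes

Group means [50.78, 20.14, 37.80], grand mean 37.538
SSB = Σnᵢ(x̄ᵢ−x̄)² = 3696.449; SSW = ΣΣ(x−x̄ᵢ)² = 422.013
MSB = 3696.449/2 = 1848.2244; MSW = 422.013/23 = 18.3484
F = MSB/MSW = 100.7296
df = (2, 23)
p-value (upper-tail) = 0.00000
At α=0.05: p < α → reject H₀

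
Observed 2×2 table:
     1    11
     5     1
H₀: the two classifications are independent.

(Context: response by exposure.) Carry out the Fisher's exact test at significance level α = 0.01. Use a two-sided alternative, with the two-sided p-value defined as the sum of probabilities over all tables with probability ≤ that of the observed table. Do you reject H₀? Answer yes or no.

Margins: r₁=12, r₂=6, c₁=6, c₂=12, n=18
p_obs = C(12,1)·C(6,5)/C(18,6); sum pmf over tables with pmf ≤ p_obs
p-value (two-sided) = 0.00393
At α=0.01: p < α → reject H₀

reject H₀: yes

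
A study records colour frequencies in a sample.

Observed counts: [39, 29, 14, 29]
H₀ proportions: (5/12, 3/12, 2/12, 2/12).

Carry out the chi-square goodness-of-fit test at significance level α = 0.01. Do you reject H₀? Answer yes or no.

reject H₀: no

n = 111; E_i = n·p_i = [46.25, 27.75, 18.50, 18.50]
χ² = (39−46.25)²/46.25 + (29−27.75)²/27.75 + (14−18.50)²/18.50 + (29−18.50)²/18.50 = 8.2468
df = 3
p-value (upper-tail) = 0.04118
At α=0.01: p ≥ α → fail to reject H₀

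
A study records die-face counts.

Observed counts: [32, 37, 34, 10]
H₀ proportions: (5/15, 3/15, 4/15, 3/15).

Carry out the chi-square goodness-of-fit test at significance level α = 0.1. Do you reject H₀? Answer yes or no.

reject H₀: yes

n = 113; E_i = n·p_i = [37.67, 22.60, 30.13, 22.60]
χ² = (32−37.67)²/37.67 + (37−22.60)²/22.60 + (34−30.13)²/30.13 + (10−22.60)²/22.60 = 17.5487
df = 3
p-value (upper-tail) = 0.00054
At α=0.1: p < α → reject H₀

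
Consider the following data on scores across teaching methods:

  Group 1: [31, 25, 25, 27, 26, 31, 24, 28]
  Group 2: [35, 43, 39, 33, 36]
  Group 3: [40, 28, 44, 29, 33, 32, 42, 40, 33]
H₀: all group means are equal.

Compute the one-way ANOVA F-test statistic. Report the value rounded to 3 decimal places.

Group means [27.12, 37.20, 35.67], grand mean 32.909
SSB = Σnᵢ(x̄ᵢ−x̄)² = 428.143; SSW = ΣΣ(x−x̄ᵢ)² = 389.675
MSB = 428.143/2 = 214.0716; MSW = 389.675/19 = 20.5092
F = MSB/MSW = 10.4378
df = (2, 19)

test statistic = 10.438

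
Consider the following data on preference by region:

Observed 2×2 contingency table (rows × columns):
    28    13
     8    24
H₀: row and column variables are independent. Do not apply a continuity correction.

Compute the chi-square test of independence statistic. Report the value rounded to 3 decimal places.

test statistic = 13.477

Row totals [41, 32], col totals [36, 37], n=73
χ² = (28−20.22)²/20.22 + (13−20.78)²/20.78 + (8−15.78)²/15.78 + (24−16.22)²/16.22 = 13.4766
df = 1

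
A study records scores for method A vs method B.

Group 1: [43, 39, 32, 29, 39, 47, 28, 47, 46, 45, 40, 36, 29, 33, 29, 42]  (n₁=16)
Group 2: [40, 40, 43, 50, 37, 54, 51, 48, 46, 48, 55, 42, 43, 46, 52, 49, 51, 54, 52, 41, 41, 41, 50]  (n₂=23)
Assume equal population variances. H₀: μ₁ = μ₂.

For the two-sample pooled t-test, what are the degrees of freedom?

degrees of freedom = 37

df = n₁ + n₂ − 2 = 16 + 23 − 2 = 37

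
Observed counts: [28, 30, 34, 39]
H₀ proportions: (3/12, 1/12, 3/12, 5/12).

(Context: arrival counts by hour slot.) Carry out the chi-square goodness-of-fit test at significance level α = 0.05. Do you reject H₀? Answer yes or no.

reject H₀: yes

n = 131; E_i = n·p_i = [32.75, 10.92, 32.75, 54.58]
χ² = (28−32.75)²/32.75 + (30−10.92)²/10.92 + (34−32.75)²/32.75 + (39−54.58)²/54.58 = 38.5450
df = 3
p-value (upper-tail) = 0.00000
At α=0.05: p < α → reject H₀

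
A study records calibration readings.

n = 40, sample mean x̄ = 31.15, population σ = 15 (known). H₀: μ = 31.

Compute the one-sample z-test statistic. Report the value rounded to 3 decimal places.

test statistic = 0.063

SE = σ/√n = 15/√40 = 2.3717
z = (x̄−μ₀)/SE = (31.15−31)/2.3717 = 0.0632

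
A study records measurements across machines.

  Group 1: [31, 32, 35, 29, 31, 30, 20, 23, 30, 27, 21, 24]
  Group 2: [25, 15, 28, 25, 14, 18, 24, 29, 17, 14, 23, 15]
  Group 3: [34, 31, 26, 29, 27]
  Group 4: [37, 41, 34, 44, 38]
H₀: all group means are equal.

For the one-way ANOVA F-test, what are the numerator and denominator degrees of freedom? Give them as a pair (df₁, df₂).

degrees of freedom = [3, 30]

k = 4 groups, N = 34 total
df = (k−1, N−k) = (4−1, 34−4) = (3, 30)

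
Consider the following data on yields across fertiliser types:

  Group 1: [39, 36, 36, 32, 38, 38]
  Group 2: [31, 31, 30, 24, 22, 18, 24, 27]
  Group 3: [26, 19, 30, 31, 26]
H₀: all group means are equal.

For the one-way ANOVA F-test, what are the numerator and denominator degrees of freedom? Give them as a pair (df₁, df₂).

degrees of freedom = [2, 16]

k = 3 groups, N = 19 total
df = (k−1, N−k) = (3−1, 19−3) = (2, 16)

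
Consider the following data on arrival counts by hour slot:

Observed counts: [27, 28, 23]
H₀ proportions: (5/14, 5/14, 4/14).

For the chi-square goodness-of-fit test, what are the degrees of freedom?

df = k − 1 = 3 − 1 = 2

degrees of freedom = 2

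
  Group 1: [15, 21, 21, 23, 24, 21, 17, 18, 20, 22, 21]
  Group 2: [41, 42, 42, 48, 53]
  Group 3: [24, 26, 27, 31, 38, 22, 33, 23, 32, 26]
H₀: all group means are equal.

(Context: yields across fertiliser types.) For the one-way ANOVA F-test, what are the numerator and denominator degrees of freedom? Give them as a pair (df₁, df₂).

k = 3 groups, N = 26 total
df = (k−1, N−k) = (3−1, 26−3) = (2, 23)

degrees of freedom = [2, 23]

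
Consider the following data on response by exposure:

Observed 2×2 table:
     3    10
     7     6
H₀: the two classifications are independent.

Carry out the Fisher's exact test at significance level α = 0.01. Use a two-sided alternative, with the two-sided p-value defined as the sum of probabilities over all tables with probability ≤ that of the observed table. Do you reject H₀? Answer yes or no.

Margins: r₁=13, r₂=13, c₁=10, c₂=16, n=26
p_obs = C(13,3)·C(13,7)/C(26,10); sum pmf over tables with pmf ≤ p_obs
p-value (two-sided) = 0.22619
At α=0.01: p ≥ α → fail to reject H₀

reject H₀: no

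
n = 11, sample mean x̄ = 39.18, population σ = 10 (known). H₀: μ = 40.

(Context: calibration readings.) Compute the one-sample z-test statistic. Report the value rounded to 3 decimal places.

test statistic = -0.272

SE = σ/√n = 10/√11 = 3.0151
z = (x̄−μ₀)/SE = (39.18−40)/3.0151 = -0.2720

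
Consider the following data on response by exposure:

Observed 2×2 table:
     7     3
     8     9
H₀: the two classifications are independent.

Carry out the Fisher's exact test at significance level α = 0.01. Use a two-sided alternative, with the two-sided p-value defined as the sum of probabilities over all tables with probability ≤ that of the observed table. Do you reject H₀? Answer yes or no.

Margins: r₁=10, r₂=17, c₁=15, c₂=12, n=27
p_obs = C(10,7)·C(17,8)/C(27,15); sum pmf over tables with pmf ≤ p_obs
p-value (two-sided) = 0.42441
At α=0.01: p ≥ α → fail to reject H₀

reject H₀: no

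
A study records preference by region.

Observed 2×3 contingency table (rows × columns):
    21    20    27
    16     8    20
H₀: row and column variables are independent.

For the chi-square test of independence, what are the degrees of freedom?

df = (r−1)(c−1) = (2−1)·(3−1) = 2

degrees of freedom = 2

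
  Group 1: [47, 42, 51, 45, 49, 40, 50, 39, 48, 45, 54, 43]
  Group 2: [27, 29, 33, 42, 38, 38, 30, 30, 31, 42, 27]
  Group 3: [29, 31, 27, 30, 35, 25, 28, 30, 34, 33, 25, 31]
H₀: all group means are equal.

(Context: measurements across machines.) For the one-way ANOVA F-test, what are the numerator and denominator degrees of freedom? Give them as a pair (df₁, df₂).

degrees of freedom = [2, 32]

k = 3 groups, N = 35 total
df = (k−1, N−k) = (3−1, 35−3) = (2, 32)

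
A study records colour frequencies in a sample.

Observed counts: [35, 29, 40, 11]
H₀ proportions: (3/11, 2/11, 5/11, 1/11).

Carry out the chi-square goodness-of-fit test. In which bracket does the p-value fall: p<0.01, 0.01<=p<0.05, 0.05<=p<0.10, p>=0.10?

n = 115; E_i = n·p_i = [31.36, 20.91, 52.27, 10.45]
χ² = (35−31.36)²/31.36 + (29−20.91)²/20.91 + (40−52.27)²/52.27 + (11−10.45)²/10.45 = 6.4623
df = 3
p-value (upper-tail) = 0.09116
→ bracket: 0.05<=p<0.10

p-value bracket: 0.05<=p<0.10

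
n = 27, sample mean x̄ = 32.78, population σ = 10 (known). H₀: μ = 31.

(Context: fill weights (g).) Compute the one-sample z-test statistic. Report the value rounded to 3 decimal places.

SE = σ/√n = 10/√27 = 1.9245
z = (x̄−μ₀)/SE = (32.78−31)/1.9245 = 0.9249

test statistic = 0.925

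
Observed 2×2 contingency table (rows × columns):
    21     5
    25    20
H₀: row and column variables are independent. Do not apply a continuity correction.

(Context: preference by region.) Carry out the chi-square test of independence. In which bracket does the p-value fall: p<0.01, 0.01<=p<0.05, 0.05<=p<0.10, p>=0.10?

Row totals [26, 45], col totals [46, 25], n=71
χ² = (21−16.85)²/16.85 + (5−9.15)²/9.15 + (25−29.15)²/29.15 + (20−15.85)²/15.85 = 4.5922
df = 1
p-value (upper-tail) = 0.03212
→ bracket: 0.01<=p<0.05

p-value bracket: 0.01<=p<0.05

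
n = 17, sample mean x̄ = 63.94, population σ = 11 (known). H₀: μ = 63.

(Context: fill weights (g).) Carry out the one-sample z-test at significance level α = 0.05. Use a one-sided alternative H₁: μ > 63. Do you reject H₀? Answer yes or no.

reject H₀: no

SE = σ/√n = 11/√17 = 2.6679
z = (x̄−μ₀)/SE = (63.94−63)/2.6679 = 0.3523
p-value (one-sided, H₁ greater) = 0.36229
At α=0.05: p ≥ α → fail to reject H₀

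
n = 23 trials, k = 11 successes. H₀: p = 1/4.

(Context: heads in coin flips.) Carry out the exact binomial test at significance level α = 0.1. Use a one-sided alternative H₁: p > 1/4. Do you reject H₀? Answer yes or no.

Exact binomial: n=23, k=11, p₀=1/4=0.2500
P(X≥11) from Σ C(n,i)·p₀^i·(1−p₀)^(n−i)
p-value (one-sided, H₁ greater) = 0.01486
At α=0.1: p < α → reject H₀

reject H₀: yes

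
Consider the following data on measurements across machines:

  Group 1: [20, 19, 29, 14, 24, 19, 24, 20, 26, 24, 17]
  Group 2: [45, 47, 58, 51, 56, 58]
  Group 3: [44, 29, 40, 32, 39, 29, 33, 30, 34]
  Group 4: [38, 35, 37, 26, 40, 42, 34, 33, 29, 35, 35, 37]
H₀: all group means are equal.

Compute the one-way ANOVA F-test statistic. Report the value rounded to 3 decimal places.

Group means [21.45, 52.50, 34.44, 35.08], grand mean 33.737
SSB = Σnᵢ(x̄ᵢ−x̄)² = 3798.002; SSW = ΣΣ(x−x̄ᵢ)² = 793.366
MSB = 3798.002/3 = 1266.0008; MSW = 793.366/34 = 23.3343
F = MSB/MSW = 54.2549
df = (3, 34)

test statistic = 54.255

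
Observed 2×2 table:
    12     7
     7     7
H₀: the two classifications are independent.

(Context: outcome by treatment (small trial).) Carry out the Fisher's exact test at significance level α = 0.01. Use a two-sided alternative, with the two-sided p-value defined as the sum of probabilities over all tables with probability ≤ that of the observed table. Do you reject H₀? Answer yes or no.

Margins: r₁=19, r₂=14, c₁=19, c₂=14, n=33
p_obs = C(19,12)·C(14,7)/C(33,19); sum pmf over tables with pmf ≤ p_obs
p-value (two-sided) = 0.49694
At α=0.01: p ≥ α → fail to reject H₀

reject H₀: no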